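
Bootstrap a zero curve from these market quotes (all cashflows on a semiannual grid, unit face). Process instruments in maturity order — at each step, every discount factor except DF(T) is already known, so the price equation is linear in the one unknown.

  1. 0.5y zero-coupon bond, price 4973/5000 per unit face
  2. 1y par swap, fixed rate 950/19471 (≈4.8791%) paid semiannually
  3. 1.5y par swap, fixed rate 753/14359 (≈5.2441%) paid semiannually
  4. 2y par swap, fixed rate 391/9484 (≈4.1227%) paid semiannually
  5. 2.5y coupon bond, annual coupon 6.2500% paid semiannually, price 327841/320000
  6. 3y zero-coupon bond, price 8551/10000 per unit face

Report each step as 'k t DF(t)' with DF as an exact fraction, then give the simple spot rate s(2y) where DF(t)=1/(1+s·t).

step 1 [0.5y] zero: DF = P = 4973/5000 ≈ 0.994600
step 2 [1y] swap r/2=475/19471: DF=(1 − 475/19471·(0.994600))/(1+475/19471) = 381/400 ≈ 0.952500
step 3 [1.5y] swap r/2=753/28718: DF=(1 − 753/28718·(0.994600+0.952500))/(1+753/28718) = 9247/10000 ≈ 0.924700
step 4 [2y] swap r/2=391/18968: DF=(1 − 391/18968·(0.994600+0.952500+0.924700))/(1+391/18968) = 4609/5000 ≈ 0.921800
step 5 [2.5y] bond c/2=1/32: DF=(327841/320000 − 1/32·(0.994600+0.952500+0.924700+0.921800))/(1+1/32) = 1757/2000 ≈ 0.878500
step 6 [3y] zero: DF = P = 8551/10000 ≈ 0.855100

1 1/2 4973/5000
2 1 381/400
3 3/2 9247/10000
4 2 4609/5000
5 5/2 1757/2000
6 3 8551/10000
s(2y) = (1/(4609/5000) − 1)/(2) = 391/9218 ≈ 4.2417%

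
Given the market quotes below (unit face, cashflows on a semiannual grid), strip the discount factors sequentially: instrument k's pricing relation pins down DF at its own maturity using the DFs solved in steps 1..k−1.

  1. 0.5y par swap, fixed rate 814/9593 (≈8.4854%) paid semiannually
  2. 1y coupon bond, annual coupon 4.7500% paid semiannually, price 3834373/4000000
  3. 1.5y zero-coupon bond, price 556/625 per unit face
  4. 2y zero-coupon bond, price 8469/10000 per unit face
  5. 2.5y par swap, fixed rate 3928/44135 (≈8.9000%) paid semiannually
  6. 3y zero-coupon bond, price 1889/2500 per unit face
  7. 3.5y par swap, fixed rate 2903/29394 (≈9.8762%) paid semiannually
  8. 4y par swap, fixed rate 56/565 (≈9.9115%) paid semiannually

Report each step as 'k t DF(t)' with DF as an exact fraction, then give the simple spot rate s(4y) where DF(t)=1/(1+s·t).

step 1 [0.5y] swap r/2=407/9593: DF=(1 − 407/9593·(0))/(1+407/9593) = 9593/10000 ≈ 0.959300
step 2 [1y] bond c/2=19/800: DF=(3834373/4000000 − 19/800·(0.959300))/(1+19/800) = 9141/10000 ≈ 0.914100
step 3 [1.5y] zero: DF = P = 556/625 ≈ 0.889600
step 4 [2y] zero: DF = P = 8469/10000 ≈ 0.846900
step 5 [2.5y] swap r/2=1964/44135: DF=(1 − 1964/44135·(0.959300+0.914100+0.889600+0.846900))/(1+1964/44135) = 2009/2500 ≈ 0.803600
step 6 [3y] zero: DF = P = 1889/2500 ≈ 0.755600
step 7 [3.5y] swap r/2=2903/58788: DF=(1 − 2903/58788·(0.959300+0.914100+0.889600+0.846900+0.803600+0.755600))/(1+2903/58788) = 7097/10000 ≈ 0.709700
step 8 [4y] swap r/2=28/565: DF=(1 − 28/565·(0.959300+0.914100+0.889600+0.846900+0.803600+0.755600+0.709700))/(1+28/565) = 422/625 ≈ 0.675200

1 1/2 9593/10000
2 1 9141/10000
3 3/2 556/625
4 2 8469/10000
5 5/2 2009/2500
6 3 1889/2500
7 7/2 7097/10000
8 4 422/625
s(4y) = (1/(422/625) − 1)/(4) = 203/1688 ≈ 12.0261%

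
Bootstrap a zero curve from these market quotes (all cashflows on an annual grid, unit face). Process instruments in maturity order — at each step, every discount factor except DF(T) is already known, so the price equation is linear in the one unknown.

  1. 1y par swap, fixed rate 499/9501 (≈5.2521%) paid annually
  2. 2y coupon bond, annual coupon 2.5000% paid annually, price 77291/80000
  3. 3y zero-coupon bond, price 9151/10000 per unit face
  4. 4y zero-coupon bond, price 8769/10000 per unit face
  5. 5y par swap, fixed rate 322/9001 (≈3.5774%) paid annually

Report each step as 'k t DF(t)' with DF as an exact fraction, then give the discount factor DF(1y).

step 1 [1y] swap r/1=499/9501: DF=(1 − 499/9501·(0))/(1+499/9501) = 9501/10000 ≈ 0.950100
step 2 [2y] bond c/1=1/40: DF=(77291/80000 − 1/40·(0.950100))/(1+1/40) = 4597/5000 ≈ 0.919400
step 3 [3y] zero: DF = P = 9151/10000 ≈ 0.915100
step 4 [4y] zero: DF = P = 8769/10000 ≈ 0.876900
step 5 [5y] swap r/1=322/9001: DF=(1 − 322/9001·(0.950100+0.919400+0.915100+0.876900))/(1+322/9001) = 839/1000 ≈ 0.839000

1 1 9501/10000
2 2 4597/5000
3 3 9151/10000
4 4 8769/10000
5 5 839/1000
DF(1y) = 9501/10000 ≈ 0.950100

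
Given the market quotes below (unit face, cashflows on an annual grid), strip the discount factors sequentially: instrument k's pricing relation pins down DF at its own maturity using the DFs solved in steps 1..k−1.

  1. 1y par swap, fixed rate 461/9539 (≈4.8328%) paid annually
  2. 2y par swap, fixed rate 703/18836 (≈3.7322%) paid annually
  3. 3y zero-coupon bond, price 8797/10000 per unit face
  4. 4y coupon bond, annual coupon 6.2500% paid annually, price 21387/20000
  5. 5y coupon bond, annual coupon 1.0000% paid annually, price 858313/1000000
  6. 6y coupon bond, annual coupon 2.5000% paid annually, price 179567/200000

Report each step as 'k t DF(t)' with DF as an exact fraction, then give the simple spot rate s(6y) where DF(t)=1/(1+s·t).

step 1 [1y] swap r/1=461/9539: DF=(1 − 461/9539·(0))/(1+461/9539) = 9539/10000 ≈ 0.953900
step 2 [2y] swap r/1=703/18836: DF=(1 − 703/18836·(0.953900))/(1+703/18836) = 9297/10000 ≈ 0.929700
step 3 [3y] zero: DF = P = 8797/10000 ≈ 0.879700
step 4 [4y] bond c/1=1/16: DF=(21387/20000 − 1/16·(0.953900+0.929700+0.879700))/(1+1/16) = 8439/10000 ≈ 0.843900
step 5 [5y] bond c/1=1/100: DF=(858313/1000000 − 1/100·(0.953900+0.929700+0.879700+0.843900))/(1+1/100) = 8141/10000 ≈ 0.814100
step 6 [6y] bond c/1=1/40: DF=(179567/200000 − 1/40·(0.953900+0.929700+0.879700+0.843900+0.814100))/(1+1/40) = 7681/10000 ≈ 0.768100

1 1 9539/10000
2 2 9297/10000
3 3 8797/10000
4 4 8439/10000
5 5 8141/10000
6 6 7681/10000
s(6y) = (1/(7681/10000) − 1)/(6) = 773/15362 ≈ 5.0319%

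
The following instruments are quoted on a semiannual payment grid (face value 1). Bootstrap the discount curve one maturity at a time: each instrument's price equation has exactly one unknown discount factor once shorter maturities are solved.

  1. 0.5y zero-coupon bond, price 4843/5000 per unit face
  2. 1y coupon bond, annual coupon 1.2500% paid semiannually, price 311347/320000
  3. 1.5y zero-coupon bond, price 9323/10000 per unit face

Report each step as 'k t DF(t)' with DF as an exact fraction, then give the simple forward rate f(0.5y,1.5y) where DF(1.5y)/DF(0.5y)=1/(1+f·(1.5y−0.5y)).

1 1/2 4843/5000
2 1 9609/10000
3 3/2 9323/10000
f(0.5y,1.5y) = ((4843/5000)/(9323/10000) − 1)/(1) = 363/9323 ≈ 3.8936%

step 1 [0.5y] zero: DF = P = 4843/5000 ≈ 0.968600
step 2 [1y] bond c/2=1/160: DF=(311347/320000 − 1/160·(0.968600))/(1+1/160) = 9609/10000 ≈ 0.960900
step 3 [1.5y] zero: DF = P = 9323/10000 ≈ 0.932300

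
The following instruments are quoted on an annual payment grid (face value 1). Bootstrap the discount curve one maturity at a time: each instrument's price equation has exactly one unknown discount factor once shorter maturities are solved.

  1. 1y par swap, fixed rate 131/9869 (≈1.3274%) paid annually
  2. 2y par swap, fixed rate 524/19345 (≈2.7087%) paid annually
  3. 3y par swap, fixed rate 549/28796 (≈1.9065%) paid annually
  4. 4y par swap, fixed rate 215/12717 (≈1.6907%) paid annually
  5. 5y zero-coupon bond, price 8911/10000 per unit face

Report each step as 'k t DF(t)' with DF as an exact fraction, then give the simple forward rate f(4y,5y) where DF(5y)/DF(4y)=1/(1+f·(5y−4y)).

1 1 9869/10000
2 2 2369/2500
3 3 9451/10000
4 4 1871/2000
5 5 8911/10000
f(4y,5y) = ((1871/2000)/(8911/10000) − 1)/(1) = 444/8911 ≈ 4.9826%

step 1 [1y] swap r/1=131/9869: DF=(1 − 131/9869·(0))/(1+131/9869) = 9869/10000 ≈ 0.986900
step 2 [2y] swap r/1=524/19345: DF=(1 − 524/19345·(0.986900))/(1+524/19345) = 2369/2500 ≈ 0.947600
step 3 [3y] swap r/1=549/28796: DF=(1 − 549/28796·(0.986900+0.947600))/(1+549/28796) = 9451/10000 ≈ 0.945100
step 4 [4y] swap r/1=215/12717: DF=(1 − 215/12717·(0.986900+0.947600+0.945100))/(1+215/12717) = 1871/2000 ≈ 0.935500
step 5 [5y] zero: DF = P = 8911/10000 ≈ 0.891100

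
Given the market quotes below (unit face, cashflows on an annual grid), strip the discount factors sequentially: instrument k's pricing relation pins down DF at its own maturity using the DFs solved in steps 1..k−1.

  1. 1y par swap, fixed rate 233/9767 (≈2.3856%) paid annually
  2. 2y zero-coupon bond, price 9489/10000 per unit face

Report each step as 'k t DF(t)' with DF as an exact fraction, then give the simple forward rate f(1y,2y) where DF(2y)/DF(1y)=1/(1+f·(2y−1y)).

1 1 9767/10000
2 2 9489/10000
f(1y,2y) = ((9767/10000)/(9489/10000) − 1)/(1) = 278/9489 ≈ 2.9297%

step 1 [1y] swap r/1=233/9767: DF=(1 − 233/9767·(0))/(1+233/9767) = 9767/10000 ≈ 0.976700
step 2 [2y] zero: DF = P = 9489/10000 ≈ 0.948900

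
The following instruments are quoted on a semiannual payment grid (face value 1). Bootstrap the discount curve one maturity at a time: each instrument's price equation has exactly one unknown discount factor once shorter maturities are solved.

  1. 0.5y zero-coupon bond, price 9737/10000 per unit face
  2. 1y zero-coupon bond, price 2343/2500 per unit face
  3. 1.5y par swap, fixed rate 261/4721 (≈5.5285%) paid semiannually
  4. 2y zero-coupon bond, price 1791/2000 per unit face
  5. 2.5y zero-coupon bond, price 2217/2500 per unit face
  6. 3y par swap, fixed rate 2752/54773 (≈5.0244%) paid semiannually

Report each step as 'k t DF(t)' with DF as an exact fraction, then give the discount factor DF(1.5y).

step 1 [0.5y] zero: DF = P = 9737/10000 ≈ 0.973700
step 2 [1y] zero: DF = P = 2343/2500 ≈ 0.937200
step 3 [1.5y] swap r/2=261/9442: DF=(1 − 261/9442·(0.973700+0.937200))/(1+261/9442) = 9217/10000 ≈ 0.921700
step 4 [2y] zero: DF = P = 1791/2000 ≈ 0.895500
step 5 [2.5y] zero: DF = P = 2217/2500 ≈ 0.886800
step 6 [3y] swap r/2=1376/54773: DF=(1 − 1376/54773·(0.973700+0.937200+0.921700+0.895500+0.886800))/(1+1376/54773) = 539/625 ≈ 0.862400

1 1/2 9737/10000
2 1 2343/2500
3 3/2 9217/10000
4 2 1791/2000
5 5/2 2217/2500
6 3 539/625
DF(1.5y) = 9217/10000 ≈ 0.921700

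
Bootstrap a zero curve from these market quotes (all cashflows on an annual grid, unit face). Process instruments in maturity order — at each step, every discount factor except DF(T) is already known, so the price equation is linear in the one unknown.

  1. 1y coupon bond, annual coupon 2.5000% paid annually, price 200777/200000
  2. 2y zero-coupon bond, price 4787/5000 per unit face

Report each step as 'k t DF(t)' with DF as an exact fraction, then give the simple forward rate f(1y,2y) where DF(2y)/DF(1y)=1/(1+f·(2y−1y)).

1 1 4897/5000
2 2 4787/5000
f(1y,2y) = ((4897/5000)/(4787/5000) − 1)/(1) = 110/4787 ≈ 2.2979%

step 1 [1y] bond c/1=1/40: DF=(200777/200000 − 1/40·(0))/(1+1/40) = 4897/5000 ≈ 0.979400
step 2 [2y] zero: DF = P = 4787/5000 ≈ 0.957400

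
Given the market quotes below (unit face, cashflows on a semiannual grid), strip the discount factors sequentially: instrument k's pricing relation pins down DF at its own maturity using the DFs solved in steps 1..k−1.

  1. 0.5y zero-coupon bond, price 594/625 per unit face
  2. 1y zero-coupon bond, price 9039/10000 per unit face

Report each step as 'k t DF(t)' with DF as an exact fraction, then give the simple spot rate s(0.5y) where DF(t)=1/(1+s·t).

step 1 [0.5y] zero: DF = P = 594/625 ≈ 0.950400
step 2 [1y] zero: DF = P = 9039/10000 ≈ 0.903900

1 1/2 594/625
2 1 9039/10000
s(0.5y) = (1/(594/625) − 1)/(1/2) = 31/297 ≈ 10.4377%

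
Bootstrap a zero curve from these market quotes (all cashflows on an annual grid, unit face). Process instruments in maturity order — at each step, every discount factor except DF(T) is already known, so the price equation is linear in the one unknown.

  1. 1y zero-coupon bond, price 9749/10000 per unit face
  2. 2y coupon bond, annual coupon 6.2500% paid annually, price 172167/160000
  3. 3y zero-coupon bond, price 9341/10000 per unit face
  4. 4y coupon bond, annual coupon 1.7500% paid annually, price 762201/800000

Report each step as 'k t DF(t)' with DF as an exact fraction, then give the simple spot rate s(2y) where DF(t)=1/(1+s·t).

step 1 [1y] zero: DF = P = 9749/10000 ≈ 0.974900
step 2 [2y] bond c/1=1/16: DF=(172167/160000 − 1/16·(0.974900))/(1+1/16) = 4777/5000 ≈ 0.955400
step 3 [3y] zero: DF = P = 9341/10000 ≈ 0.934100
step 4 [4y] bond c/1=7/400: DF=(762201/800000 − 7/400·(0.974900+0.955400+0.934100))/(1+7/400) = 8871/10000 ≈ 0.887100

1 1 9749/10000
2 2 4777/5000
3 3 9341/10000
4 4 8871/10000
s(2y) = (1/(4777/5000) − 1)/(2) = 223/9554 ≈ 2.3341%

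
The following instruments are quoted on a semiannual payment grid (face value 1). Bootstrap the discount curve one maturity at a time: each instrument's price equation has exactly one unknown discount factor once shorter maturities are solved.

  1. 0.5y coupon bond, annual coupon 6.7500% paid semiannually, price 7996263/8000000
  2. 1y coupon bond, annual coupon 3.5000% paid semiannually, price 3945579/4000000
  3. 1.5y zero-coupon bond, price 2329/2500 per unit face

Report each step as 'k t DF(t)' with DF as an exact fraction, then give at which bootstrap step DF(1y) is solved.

1 1/2 9669/10000
2 1 1191/1250
3 3/2 2329/2500
DF(1y) is solved at step 2

step 1 [0.5y] bond c/2=27/800: DF=(7996263/8000000 − 27/800·(0))/(1+27/800) = 9669/10000 ≈ 0.966900
step 2 [1y] bond c/2=7/400: DF=(3945579/4000000 − 7/400·(0.966900))/(1+7/400) = 1191/1250 ≈ 0.952800
step 3 [1.5y] zero: DF = P = 2329/2500 ≈ 0.931600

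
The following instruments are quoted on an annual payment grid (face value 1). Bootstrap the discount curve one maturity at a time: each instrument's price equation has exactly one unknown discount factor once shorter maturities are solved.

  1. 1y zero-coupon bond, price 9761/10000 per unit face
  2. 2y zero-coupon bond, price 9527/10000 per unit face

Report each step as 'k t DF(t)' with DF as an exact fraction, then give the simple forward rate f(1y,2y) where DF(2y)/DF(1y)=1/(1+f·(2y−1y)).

step 1 [1y] zero: DF = P = 9761/10000 ≈ 0.976100
step 2 [2y] zero: DF = P = 9527/10000 ≈ 0.952700

1 1 9761/10000
2 2 9527/10000
f(1y,2y) = ((9761/10000)/(9527/10000) − 1)/(1) = 234/9527 ≈ 2.4562%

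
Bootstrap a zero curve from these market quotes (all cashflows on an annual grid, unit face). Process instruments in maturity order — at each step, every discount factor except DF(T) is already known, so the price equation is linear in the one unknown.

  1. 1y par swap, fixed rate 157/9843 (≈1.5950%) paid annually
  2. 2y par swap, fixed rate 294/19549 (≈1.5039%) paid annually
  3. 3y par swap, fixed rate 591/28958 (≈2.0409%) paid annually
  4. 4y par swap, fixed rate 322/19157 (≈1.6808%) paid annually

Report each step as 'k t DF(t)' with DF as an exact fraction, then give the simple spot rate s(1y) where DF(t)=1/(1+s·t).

1 1 9843/10000
2 2 4853/5000
3 3 9409/10000
4 4 2339/2500
s(1y) = (1/(9843/10000) − 1)/(1) = 157/9843 ≈ 1.5950%

step 1 [1y] swap r/1=157/9843: DF=(1 − 157/9843·(0))/(1+157/9843) = 9843/10000 ≈ 0.984300
step 2 [2y] swap r/1=294/19549: DF=(1 − 294/19549·(0.984300))/(1+294/19549) = 4853/5000 ≈ 0.970600
step 3 [3y] swap r/1=591/28958: DF=(1 − 591/28958·(0.984300+0.970600))/(1+591/28958) = 9409/10000 ≈ 0.940900
step 4 [4y] swap r/1=322/19157: DF=(1 − 322/19157·(0.984300+0.970600+0.940900))/(1+322/19157) = 2339/2500 ≈ 0.935600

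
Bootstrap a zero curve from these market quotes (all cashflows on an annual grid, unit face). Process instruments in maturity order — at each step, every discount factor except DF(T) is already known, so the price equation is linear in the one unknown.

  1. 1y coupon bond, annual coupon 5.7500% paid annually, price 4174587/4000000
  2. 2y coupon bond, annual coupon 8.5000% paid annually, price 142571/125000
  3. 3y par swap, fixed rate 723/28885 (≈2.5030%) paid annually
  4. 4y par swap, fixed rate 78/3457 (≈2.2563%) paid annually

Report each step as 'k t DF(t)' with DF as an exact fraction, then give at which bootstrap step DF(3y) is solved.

step 1 [1y] bond c/1=23/400: DF=(4174587/4000000 − 23/400·(0))/(1+23/400) = 9869/10000 ≈ 0.986900
step 2 [2y] bond c/1=17/200: DF=(142571/125000 − 17/200·(0.986900))/(1+17/200) = 9739/10000 ≈ 0.973900
step 3 [3y] swap r/1=723/28885: DF=(1 − 723/28885·(0.986900+0.973900))/(1+723/28885) = 9277/10000 ≈ 0.927700
step 4 [4y] swap r/1=78/3457: DF=(1 − 78/3457·(0.986900+0.973900+0.927700))/(1+78/3457) = 4571/5000 ≈ 0.914200

1 1 9869/10000
2 2 9739/10000
3 3 9277/10000
4 4 4571/5000
DF(3y) is solved at step 3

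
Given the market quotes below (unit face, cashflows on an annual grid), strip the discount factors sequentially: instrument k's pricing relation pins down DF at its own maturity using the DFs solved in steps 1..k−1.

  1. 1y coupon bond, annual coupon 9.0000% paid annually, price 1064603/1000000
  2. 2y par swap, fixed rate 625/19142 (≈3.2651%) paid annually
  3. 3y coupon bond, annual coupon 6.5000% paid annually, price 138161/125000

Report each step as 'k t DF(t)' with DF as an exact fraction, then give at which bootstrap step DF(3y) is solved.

1 1 9767/10000
2 2 15/16
3 3 921/1000
DF(3y) is solved at step 3

step 1 [1y] bond c/1=9/100: DF=(1064603/1000000 − 9/100·(0))/(1+9/100) = 9767/10000 ≈ 0.976700
step 2 [2y] swap r/1=625/19142: DF=(1 − 625/19142·(0.976700))/(1+625/19142) = 15/16 ≈ 0.937500
step 3 [3y] bond c/1=13/200: DF=(138161/125000 − 13/200·(0.976700+0.937500))/(1+13/200) = 921/1000 ≈ 0.921000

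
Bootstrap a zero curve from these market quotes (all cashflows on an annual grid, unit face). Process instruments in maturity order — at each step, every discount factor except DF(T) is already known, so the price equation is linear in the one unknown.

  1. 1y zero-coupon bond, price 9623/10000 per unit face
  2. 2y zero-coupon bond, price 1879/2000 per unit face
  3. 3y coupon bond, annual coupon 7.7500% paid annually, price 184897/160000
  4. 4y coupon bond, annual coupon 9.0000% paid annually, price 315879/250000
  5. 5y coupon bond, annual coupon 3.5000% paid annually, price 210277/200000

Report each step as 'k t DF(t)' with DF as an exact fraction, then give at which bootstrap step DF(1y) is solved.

1 1 9623/10000
2 2 1879/2000
3 3 9357/10000
4 4 9249/10000
5 5 4443/5000
DF(1y) is solved at step 1

step 1 [1y] zero: DF = P = 9623/10000 ≈ 0.962300
step 2 [2y] zero: DF = P = 1879/2000 ≈ 0.939500
step 3 [3y] bond c/1=31/400: DF=(184897/160000 − 31/400·(0.962300+0.939500))/(1+31/400) = 9357/10000 ≈ 0.935700
step 4 [4y] bond c/1=9/100: DF=(315879/250000 − 9/100·(0.962300+0.939500+0.935700))/(1+9/100) = 9249/10000 ≈ 0.924900
step 5 [5y] bond c/1=7/200: DF=(210277/200000 − 7/200·(0.962300+0.939500+0.935700+0.924900))/(1+7/200) = 4443/5000 ≈ 0.888600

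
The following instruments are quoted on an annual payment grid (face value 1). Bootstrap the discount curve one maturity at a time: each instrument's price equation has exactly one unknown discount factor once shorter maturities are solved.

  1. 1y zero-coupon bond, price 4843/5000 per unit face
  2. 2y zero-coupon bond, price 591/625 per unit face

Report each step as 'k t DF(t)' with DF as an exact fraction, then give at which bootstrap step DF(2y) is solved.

step 1 [1y] zero: DF = P = 4843/5000 ≈ 0.968600
step 2 [2y] zero: DF = P = 591/625 ≈ 0.945600

1 1 4843/5000
2 2 591/625
DF(2y) is solved at step 2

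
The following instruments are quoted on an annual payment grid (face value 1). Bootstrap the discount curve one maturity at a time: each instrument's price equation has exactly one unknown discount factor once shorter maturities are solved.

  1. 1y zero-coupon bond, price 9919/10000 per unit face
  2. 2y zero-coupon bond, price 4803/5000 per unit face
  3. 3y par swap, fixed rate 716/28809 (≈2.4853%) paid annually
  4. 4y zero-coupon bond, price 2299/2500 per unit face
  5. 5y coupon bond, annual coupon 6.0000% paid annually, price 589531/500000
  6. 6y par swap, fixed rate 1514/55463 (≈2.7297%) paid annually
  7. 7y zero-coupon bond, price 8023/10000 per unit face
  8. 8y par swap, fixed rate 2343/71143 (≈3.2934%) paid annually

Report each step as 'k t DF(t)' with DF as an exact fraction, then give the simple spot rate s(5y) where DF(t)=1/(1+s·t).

step 1 [1y] zero: DF = P = 9919/10000 ≈ 0.991900
step 2 [2y] zero: DF = P = 4803/5000 ≈ 0.960600
step 3 [3y] swap r/1=716/28809: DF=(1 − 716/28809·(0.991900+0.960600))/(1+716/28809) = 2321/2500 ≈ 0.928400
step 4 [4y] zero: DF = P = 2299/2500 ≈ 0.919600
step 5 [5y] bond c/1=3/50: DF=(589531/500000 − 3/50·(0.991900+0.960600+0.928400+0.919600))/(1+3/50) = 2243/2500 ≈ 0.897200
step 6 [6y] swap r/1=1514/55463: DF=(1 − 1514/55463·(0.991900+0.960600+0.928400+0.919600+0.897200))/(1+1514/55463) = 4243/5000 ≈ 0.848600
step 7 [7y] zero: DF = P = 8023/10000 ≈ 0.802300
step 8 [8y] swap r/1=2343/71143: DF=(1 − 2343/71143·(0.991900+0.960600+0.928400+0.919600+0.897200+0.848600+0.802300))/(1+2343/71143) = 7657/10000 ≈ 0.765700

1 1 9919/10000
2 2 4803/5000
3 3 2321/2500
4 4 2299/2500
5 5 2243/2500
6 6 4243/5000
7 7 8023/10000
8 8 7657/10000
s(5y) = (1/(2243/2500) − 1)/(5) = 257/11215 ≈ 2.2916%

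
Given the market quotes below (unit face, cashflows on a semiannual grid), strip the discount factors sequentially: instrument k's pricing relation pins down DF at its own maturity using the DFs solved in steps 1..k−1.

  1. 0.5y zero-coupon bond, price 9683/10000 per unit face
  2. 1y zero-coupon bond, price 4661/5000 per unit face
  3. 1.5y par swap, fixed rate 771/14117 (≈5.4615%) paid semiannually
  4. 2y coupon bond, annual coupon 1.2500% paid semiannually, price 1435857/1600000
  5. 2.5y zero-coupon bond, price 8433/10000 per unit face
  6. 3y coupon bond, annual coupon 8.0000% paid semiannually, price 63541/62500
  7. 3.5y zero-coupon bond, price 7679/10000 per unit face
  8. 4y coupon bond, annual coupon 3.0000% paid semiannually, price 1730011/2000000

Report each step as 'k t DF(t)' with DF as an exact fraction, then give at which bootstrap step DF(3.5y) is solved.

1 1/2 9683/10000
2 1 4661/5000
3 3/2 9229/10000
4 2 8743/10000
5 5/2 8433/10000
6 3 8029/10000
7 7/2 7679/10000
8 4 7619/10000
DF(3.5y) is solved at step 7

step 1 [0.5y] zero: DF = P = 9683/10000 ≈ 0.968300
step 2 [1y] zero: DF = P = 4661/5000 ≈ 0.932200
step 3 [1.5y] swap r/2=771/28234: DF=(1 − 771/28234·(0.968300+0.932200))/(1+771/28234) = 9229/10000 ≈ 0.922900
step 4 [2y] bond c/2=1/160: DF=(1435857/1600000 − 1/160·(0.968300+0.932200+0.922900))/(1+1/160) = 8743/10000 ≈ 0.874300
step 5 [2.5y] zero: DF = P = 8433/10000 ≈ 0.843300
step 6 [3y] bond c/2=1/25: DF=(63541/62500 − 1/25·(0.968300+0.932200+0.922900+0.874300+0.843300))/(1+1/25) = 8029/10000 ≈ 0.802900
step 7 [3.5y] zero: DF = P = 7679/10000 ≈ 0.767900
step 8 [4y] bond c/2=3/200: DF=(1730011/2000000 − 3/200·(0.968300+0.932200+0.922900+0.874300+0.843300+0.802900+0.767900))/(1+3/200) = 7619/10000 ≈ 0.761900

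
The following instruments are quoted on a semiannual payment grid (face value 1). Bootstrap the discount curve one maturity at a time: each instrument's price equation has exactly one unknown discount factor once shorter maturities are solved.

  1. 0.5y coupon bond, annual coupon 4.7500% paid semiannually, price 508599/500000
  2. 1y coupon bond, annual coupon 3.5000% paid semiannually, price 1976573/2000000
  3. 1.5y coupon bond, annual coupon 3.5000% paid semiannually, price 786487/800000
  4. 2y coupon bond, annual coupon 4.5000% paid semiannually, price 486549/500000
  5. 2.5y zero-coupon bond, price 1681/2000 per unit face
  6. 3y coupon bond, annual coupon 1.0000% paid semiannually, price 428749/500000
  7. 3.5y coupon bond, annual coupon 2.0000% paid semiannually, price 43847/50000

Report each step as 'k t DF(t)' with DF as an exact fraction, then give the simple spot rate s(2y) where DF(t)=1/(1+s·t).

1 1/2 621/625
2 1 4771/5000
3 3/2 9327/10000
4 2 8883/10000
5 5/2 1681/2000
6 3 8303/10000
7 7/2 509/625
s(2y) = (1/(8883/10000) − 1)/(2) = 1117/17766 ≈ 6.2873%

step 1 [0.5y] bond c/2=19/800: DF=(508599/500000 − 19/800·(0))/(1+19/800) = 621/625 ≈ 0.993600
step 2 [1y] bond c/2=7/400: DF=(1976573/2000000 − 7/400·(0.993600))/(1+7/400) = 4771/5000 ≈ 0.954200
step 3 [1.5y] bond c/2=7/400: DF=(786487/800000 − 7/400·(0.993600+0.954200))/(1+7/400) = 9327/10000 ≈ 0.932700
step 4 [2y] bond c/2=9/400: DF=(486549/500000 − 9/400·(0.993600+0.954200+0.932700))/(1+9/400) = 8883/10000 ≈ 0.888300
step 5 [2.5y] zero: DF = P = 1681/2000 ≈ 0.840500
step 6 [3y] bond c/2=1/200: DF=(428749/500000 − 1/200·(0.993600+0.954200+0.932700+0.888300+0.840500))/(1+1/200) = 8303/10000 ≈ 0.830300
step 7 [3.5y] bond c/2=1/100: DF=(43847/50000 − 1/100·(0.993600+0.954200+0.932700+0.888300+0.840500+0.830300))/(1+1/100) = 509/625 ≈ 0.814400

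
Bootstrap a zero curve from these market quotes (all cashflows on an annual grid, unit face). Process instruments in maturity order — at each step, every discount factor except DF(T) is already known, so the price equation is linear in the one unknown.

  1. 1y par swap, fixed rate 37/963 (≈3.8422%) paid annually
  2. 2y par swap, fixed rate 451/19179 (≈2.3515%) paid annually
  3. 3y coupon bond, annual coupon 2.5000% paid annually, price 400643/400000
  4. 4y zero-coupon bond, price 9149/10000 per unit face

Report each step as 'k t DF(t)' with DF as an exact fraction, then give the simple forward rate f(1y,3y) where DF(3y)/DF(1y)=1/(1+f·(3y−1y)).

step 1 [1y] swap r/1=37/963: DF=(1 − 37/963·(0))/(1+37/963) = 963/1000 ≈ 0.963000
step 2 [2y] swap r/1=451/19179: DF=(1 − 451/19179·(0.963000))/(1+451/19179) = 9549/10000 ≈ 0.954900
step 3 [3y] bond c/1=1/40: DF=(400643/400000 − 1/40·(0.963000+0.954900))/(1+1/40) = 1163/1250 ≈ 0.930400
step 4 [4y] zero: DF = P = 9149/10000 ≈ 0.914900

1 1 963/1000
2 2 9549/10000
3 3 1163/1250
4 4 9149/10000
f(1y,3y) = ((963/1000)/(1163/1250) − 1)/(2) = 163/9304 ≈ 1.7519%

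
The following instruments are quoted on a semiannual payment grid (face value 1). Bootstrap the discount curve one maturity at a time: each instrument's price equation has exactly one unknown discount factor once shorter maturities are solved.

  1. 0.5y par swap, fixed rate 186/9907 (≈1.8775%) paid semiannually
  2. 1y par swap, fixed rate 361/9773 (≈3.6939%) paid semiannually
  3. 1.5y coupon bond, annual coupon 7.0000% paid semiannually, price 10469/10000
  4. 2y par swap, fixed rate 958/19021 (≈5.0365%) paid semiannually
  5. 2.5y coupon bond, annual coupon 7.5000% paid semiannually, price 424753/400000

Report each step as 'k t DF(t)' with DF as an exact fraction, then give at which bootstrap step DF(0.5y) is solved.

step 1 [0.5y] swap r/2=93/9907: DF=(1 − 93/9907·(0))/(1+93/9907) = 9907/10000 ≈ 0.990700
step 2 [1y] swap r/2=361/19546: DF=(1 − 361/19546·(0.990700))/(1+361/19546) = 9639/10000 ≈ 0.963900
step 3 [1.5y] bond c/2=7/200: DF=(10469/10000 − 7/200·(0.990700+0.963900))/(1+7/200) = 4727/5000 ≈ 0.945400
step 4 [2y] swap r/2=479/19021: DF=(1 − 479/19021·(0.990700+0.963900+0.945400))/(1+479/19021) = 4521/5000 ≈ 0.904200
step 5 [2.5y] bond c/2=3/80: DF=(424753/400000 − 3/80·(0.990700+0.963900+0.945400+0.904200))/(1+3/80) = 443/500 ≈ 0.886000

1 1/2 9907/10000
2 1 9639/10000
3 3/2 4727/5000
4 2 4521/5000
5 5/2 443/500
DF(0.5y) is solved at step 1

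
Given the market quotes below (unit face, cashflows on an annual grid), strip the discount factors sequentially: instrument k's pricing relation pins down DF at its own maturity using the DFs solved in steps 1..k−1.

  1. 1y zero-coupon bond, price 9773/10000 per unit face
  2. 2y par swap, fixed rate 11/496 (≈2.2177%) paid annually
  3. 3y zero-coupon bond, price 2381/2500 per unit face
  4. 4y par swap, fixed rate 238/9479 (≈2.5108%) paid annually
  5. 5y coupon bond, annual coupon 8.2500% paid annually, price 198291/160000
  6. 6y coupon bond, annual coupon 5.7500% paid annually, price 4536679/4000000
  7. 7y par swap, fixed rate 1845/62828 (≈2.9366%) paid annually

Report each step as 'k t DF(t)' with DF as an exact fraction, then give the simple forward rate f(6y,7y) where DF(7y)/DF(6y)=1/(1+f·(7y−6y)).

1 1 9773/10000
2 2 9571/10000
3 3 2381/2500
4 4 1131/1250
5 5 8559/10000
6 6 4099/5000
7 7 1631/2000
f(6y,7y) = ((4099/5000)/(1631/2000) − 1)/(1) = 43/8155 ≈ 0.5273%

step 1 [1y] zero: DF = P = 9773/10000 ≈ 0.977300
step 2 [2y] swap r/1=11/496: DF=(1 − 11/496·(0.977300))/(1+11/496) = 9571/10000 ≈ 0.957100
step 3 [3y] zero: DF = P = 2381/2500 ≈ 0.952400
step 4 [4y] swap r/1=238/9479: DF=(1 − 238/9479·(0.977300+0.957100+0.952400))/(1+238/9479) = 1131/1250 ≈ 0.904800
step 5 [5y] bond c/1=33/400: DF=(198291/160000 − 33/400·(0.977300+0.957100+0.952400+0.904800))/(1+33/400) = 8559/10000 ≈ 0.855900
step 6 [6y] bond c/1=23/400: DF=(4536679/4000000 − 23/400·(0.977300+0.957100+0.952400+0.904800+0.855900))/(1+23/400) = 4099/5000 ≈ 0.819800
step 7 [7y] swap r/1=1845/62828: DF=(1 − 1845/62828·(0.977300+0.957100+0.952400+0.904800+0.855900+0.819800))/(1+1845/62828) = 1631/2000 ≈ 0.815500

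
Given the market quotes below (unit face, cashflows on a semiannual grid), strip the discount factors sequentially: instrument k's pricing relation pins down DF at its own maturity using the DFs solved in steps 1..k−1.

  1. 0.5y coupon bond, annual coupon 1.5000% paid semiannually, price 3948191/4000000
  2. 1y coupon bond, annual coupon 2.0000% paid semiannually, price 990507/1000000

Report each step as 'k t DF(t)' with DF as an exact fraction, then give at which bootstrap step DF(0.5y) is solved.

step 1 [0.5y] bond c/2=3/400: DF=(3948191/4000000 − 3/400·(0))/(1+3/400) = 9797/10000 ≈ 0.979700
step 2 [1y] bond c/2=1/100: DF=(990507/1000000 − 1/100·(0.979700))/(1+1/100) = 971/1000 ≈ 0.971000

1 1/2 9797/10000
2 1 971/1000
DF(0.5y) is solved at step 1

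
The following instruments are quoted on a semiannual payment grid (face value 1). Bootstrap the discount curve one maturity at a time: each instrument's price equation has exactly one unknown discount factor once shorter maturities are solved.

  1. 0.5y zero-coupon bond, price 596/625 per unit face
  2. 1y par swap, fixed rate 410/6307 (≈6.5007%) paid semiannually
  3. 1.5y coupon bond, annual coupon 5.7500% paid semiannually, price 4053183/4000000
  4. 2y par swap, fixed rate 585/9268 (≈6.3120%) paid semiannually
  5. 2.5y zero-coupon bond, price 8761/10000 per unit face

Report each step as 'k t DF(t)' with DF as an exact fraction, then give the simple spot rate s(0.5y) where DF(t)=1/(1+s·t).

step 1 [0.5y] zero: DF = P = 596/625 ≈ 0.953600
step 2 [1y] swap r/2=205/6307: DF=(1 − 205/6307·(0.953600))/(1+205/6307) = 1877/2000 ≈ 0.938500
step 3 [1.5y] bond c/2=23/800: DF=(4053183/4000000 − 23/800·(0.953600+0.938500))/(1+23/800) = 9321/10000 ≈ 0.932100
step 4 [2y] swap r/2=585/18536: DF=(1 − 585/18536·(0.953600+0.938500+0.932100))/(1+585/18536) = 883/1000 ≈ 0.883000
step 5 [2.5y] zero: DF = P = 8761/10000 ≈ 0.876100

1 1/2 596/625
2 1 1877/2000
3 3/2 9321/10000
4 2 883/1000
5 5/2 8761/10000
s(0.5y) = (1/(596/625) − 1)/(1/2) = 29/298 ≈ 9.7315%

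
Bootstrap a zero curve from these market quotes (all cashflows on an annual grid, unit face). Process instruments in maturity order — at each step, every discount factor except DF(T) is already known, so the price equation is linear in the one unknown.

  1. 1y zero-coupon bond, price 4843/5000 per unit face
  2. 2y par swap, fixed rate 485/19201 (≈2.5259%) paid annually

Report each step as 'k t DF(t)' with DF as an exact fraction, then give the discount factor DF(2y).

step 1 [1y] zero: DF = P = 4843/5000 ≈ 0.968600
step 2 [2y] swap r/1=485/19201: DF=(1 − 485/19201·(0.968600))/(1+485/19201) = 1903/2000 ≈ 0.951500

1 1 4843/5000
2 2 1903/2000
DF(2y) = 1903/2000 ≈ 0.951500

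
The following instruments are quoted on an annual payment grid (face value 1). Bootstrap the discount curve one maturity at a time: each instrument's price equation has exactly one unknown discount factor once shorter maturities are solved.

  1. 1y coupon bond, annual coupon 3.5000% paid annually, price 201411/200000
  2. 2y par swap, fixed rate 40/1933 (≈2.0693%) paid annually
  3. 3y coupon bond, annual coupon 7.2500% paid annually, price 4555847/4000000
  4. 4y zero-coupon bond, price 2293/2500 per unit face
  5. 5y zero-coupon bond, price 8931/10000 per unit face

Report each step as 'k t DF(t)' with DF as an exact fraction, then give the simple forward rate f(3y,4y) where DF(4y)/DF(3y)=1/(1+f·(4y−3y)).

step 1 [1y] bond c/1=7/200: DF=(201411/200000 − 7/200·(0))/(1+7/200) = 973/1000 ≈ 0.973000
step 2 [2y] swap r/1=40/1933: DF=(1 − 40/1933·(0.973000))/(1+40/1933) = 24/25 ≈ 0.960000
step 3 [3y] bond c/1=29/400: DF=(4555847/4000000 − 29/400·(0.973000+0.960000))/(1+29/400) = 9313/10000 ≈ 0.931300
step 4 [4y] zero: DF = P = 2293/2500 ≈ 0.917200
step 5 [5y] zero: DF = P = 8931/10000 ≈ 0.893100

1 1 973/1000
2 2 24/25
3 3 9313/10000
4 4 2293/2500
5 5 8931/10000
f(3y,4y) = ((9313/10000)/(2293/2500) − 1)/(1) = 141/9172 ≈ 1.5373%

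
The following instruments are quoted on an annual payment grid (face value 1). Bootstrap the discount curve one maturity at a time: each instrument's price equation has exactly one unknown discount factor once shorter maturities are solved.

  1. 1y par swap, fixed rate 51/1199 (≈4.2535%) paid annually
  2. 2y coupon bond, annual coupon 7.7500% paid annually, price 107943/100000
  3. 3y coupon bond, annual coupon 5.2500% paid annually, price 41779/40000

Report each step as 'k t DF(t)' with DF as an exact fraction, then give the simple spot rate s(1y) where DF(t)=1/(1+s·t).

1 1 1199/1250
2 2 583/625
3 3 449/500
s(1y) = (1/(1199/1250) − 1)/(1) = 51/1199 ≈ 4.2535%

step 1 [1y] swap r/1=51/1199: DF=(1 − 51/1199·(0))/(1+51/1199) = 1199/1250 ≈ 0.959200
step 2 [2y] bond c/1=31/400: DF=(107943/100000 − 31/400·(0.959200))/(1+31/400) = 583/625 ≈ 0.932800
step 3 [3y] bond c/1=21/400: DF=(41779/40000 − 21/400·(0.959200+0.932800))/(1+21/400) = 449/500 ≈ 0.898000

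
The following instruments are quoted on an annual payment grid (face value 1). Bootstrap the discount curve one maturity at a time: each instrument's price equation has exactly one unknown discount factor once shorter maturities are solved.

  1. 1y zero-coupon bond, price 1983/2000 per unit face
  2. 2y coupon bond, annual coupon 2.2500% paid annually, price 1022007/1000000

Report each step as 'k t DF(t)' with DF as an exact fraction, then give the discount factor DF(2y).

step 1 [1y] zero: DF = P = 1983/2000 ≈ 0.991500
step 2 [2y] bond c/1=9/400: DF=(1022007/1000000 − 9/400·(0.991500))/(1+9/400) = 9777/10000 ≈ 0.977700

1 1 1983/2000
2 2 9777/10000
DF(2y) = 9777/10000 ≈ 0.977700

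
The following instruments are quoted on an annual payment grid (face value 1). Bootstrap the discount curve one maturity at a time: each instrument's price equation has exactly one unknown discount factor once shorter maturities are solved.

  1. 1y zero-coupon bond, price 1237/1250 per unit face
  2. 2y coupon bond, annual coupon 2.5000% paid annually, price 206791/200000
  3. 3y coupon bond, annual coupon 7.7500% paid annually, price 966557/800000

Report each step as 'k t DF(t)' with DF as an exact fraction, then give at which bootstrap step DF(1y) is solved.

step 1 [1y] zero: DF = P = 1237/1250 ≈ 0.989600
step 2 [2y] bond c/1=1/40: DF=(206791/200000 − 1/40·(0.989600))/(1+1/40) = 4923/5000 ≈ 0.984600
step 3 [3y] bond c/1=31/400: DF=(966557/800000 − 31/400·(0.989600+0.984600))/(1+31/400) = 9793/10000 ≈ 0.979300

1 1 1237/1250
2 2 4923/5000
3 3 9793/10000
DF(1y) is solved at step 1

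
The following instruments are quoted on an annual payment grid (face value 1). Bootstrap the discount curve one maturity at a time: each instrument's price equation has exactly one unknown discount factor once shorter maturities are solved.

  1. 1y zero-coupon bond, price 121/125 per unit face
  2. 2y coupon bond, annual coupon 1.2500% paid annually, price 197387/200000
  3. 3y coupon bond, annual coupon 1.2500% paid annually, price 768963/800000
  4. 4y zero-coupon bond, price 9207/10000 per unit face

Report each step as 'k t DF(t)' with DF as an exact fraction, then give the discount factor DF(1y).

step 1 [1y] zero: DF = P = 121/125 ≈ 0.968000
step 2 [2y] bond c/1=1/80: DF=(197387/200000 − 1/80·(0.968000))/(1+1/80) = 2407/2500 ≈ 0.962800
step 3 [3y] bond c/1=1/80: DF=(768963/800000 − 1/80·(0.968000+0.962800))/(1+1/80) = 1851/2000 ≈ 0.925500
step 4 [4y] zero: DF = P = 9207/10000 ≈ 0.920700

1 1 121/125
2 2 2407/2500
3 3 1851/2000
4 4 9207/10000
DF(1y) = 121/125 ≈ 0.968000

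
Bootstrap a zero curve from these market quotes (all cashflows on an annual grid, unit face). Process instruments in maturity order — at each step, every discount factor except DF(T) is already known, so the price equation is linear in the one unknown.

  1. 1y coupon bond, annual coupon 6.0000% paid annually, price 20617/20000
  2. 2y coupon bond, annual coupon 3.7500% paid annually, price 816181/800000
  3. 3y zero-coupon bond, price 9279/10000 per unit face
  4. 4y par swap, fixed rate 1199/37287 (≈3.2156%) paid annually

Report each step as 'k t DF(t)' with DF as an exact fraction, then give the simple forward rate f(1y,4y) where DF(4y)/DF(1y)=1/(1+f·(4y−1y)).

1 1 389/400
2 2 4741/5000
3 3 9279/10000
4 4 8801/10000
f(1y,4y) = ((389/400)/(8801/10000) − 1)/(3) = 308/8801 ≈ 3.4996%

step 1 [1y] bond c/1=3/50: DF=(20617/20000 − 3/50·(0))/(1+3/50) = 389/400 ≈ 0.972500
step 2 [2y] bond c/1=3/80: DF=(816181/800000 − 3/80·(0.972500))/(1+3/80) = 4741/5000 ≈ 0.948200
step 3 [3y] zero: DF = P = 9279/10000 ≈ 0.927900
step 4 [4y] swap r/1=1199/37287: DF=(1 − 1199/37287·(0.972500+0.948200+0.927900))/(1+1199/37287) = 8801/10000 ≈ 0.880100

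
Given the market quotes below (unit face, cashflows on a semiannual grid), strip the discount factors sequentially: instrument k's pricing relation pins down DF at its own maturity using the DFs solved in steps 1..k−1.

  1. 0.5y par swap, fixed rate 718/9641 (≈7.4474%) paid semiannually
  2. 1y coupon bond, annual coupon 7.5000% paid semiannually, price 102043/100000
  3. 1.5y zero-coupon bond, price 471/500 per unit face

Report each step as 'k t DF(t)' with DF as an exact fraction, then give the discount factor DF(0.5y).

step 1 [0.5y] swap r/2=359/9641: DF=(1 − 359/9641·(0))/(1+359/9641) = 9641/10000 ≈ 0.964100
step 2 [1y] bond c/2=3/80: DF=(102043/100000 − 3/80·(0.964100))/(1+3/80) = 9487/10000 ≈ 0.948700
step 3 [1.5y] zero: DF = P = 471/500 ≈ 0.942000

1 1/2 9641/10000
2 1 9487/10000
3 3/2 471/500
DF(0.5y) = 9641/10000 ≈ 0.964100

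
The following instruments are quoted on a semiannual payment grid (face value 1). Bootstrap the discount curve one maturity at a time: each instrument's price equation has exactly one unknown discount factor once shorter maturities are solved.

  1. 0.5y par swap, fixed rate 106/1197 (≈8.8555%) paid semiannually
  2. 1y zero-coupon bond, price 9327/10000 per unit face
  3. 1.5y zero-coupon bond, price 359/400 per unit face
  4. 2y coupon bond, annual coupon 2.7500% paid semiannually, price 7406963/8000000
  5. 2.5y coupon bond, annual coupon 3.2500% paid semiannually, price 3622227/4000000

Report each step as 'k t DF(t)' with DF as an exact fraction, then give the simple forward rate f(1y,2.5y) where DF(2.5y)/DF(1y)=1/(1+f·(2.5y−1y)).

1 1/2 1197/1250
2 1 9327/10000
3 3/2 359/400
4 2 1751/2000
5 5/2 333/400
f(1y,2.5y) = ((9327/10000)/(333/400) − 1)/(3/2) = 668/8325 ≈ 8.0240%

step 1 [0.5y] swap r/2=53/1197: DF=(1 − 53/1197·(0))/(1+53/1197) = 1197/1250 ≈ 0.957600
step 2 [1y] zero: DF = P = 9327/10000 ≈ 0.932700
step 3 [1.5y] zero: DF = P = 359/400 ≈ 0.897500
step 4 [2y] bond c/2=11/800: DF=(7406963/8000000 − 11/800·(0.957600+0.932700+0.897500))/(1+11/800) = 1751/2000 ≈ 0.875500
step 5 [2.5y] bond c/2=13/800: DF=(3622227/4000000 − 13/800·(0.957600+0.932700+0.897500+0.875500))/(1+13/800) = 333/400 ≈ 0.832500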